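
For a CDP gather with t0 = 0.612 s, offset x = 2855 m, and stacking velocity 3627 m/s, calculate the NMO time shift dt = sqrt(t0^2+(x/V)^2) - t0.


x/Vnmo = 2855/3627 = 0.787152
(x/Vnmo)^2 = 0.619608
t0^2 = 0.374544
sqrt(0.374544 + 0.619608) = 0.997072
dt = 0.997072 - 0.612 = 0.385072

0.385072


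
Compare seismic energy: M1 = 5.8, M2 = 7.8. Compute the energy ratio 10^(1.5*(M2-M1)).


M2 - M1 = 7.8 - 5.8 = 2.0
1.5 * 2.0 = 3.0
ratio = 10^3.0 = 1000.0

1000.0


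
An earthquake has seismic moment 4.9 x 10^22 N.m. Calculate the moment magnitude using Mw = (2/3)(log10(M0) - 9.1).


log10(M0) = log10(4.9 x 10^22) = 22.6902
Mw = 2/3 * (22.6902 - 9.1)
= 2/3 * 13.5902
= 9.06

9.06


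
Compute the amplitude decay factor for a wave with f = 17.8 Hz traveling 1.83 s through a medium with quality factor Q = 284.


pi*f*t/Q = pi*17.8*1.83/284 = 0.360332
A/A0 = exp(-0.360332) = 0.697445

0.697445


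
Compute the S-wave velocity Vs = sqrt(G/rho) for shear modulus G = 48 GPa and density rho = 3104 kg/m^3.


Convert G to Pa: G = 48e9 Pa
Compute G/rho = 48e9 / 3104 = 15463917.5258
Vs = sqrt(15463917.5258) = 3932.42 m/s

3932.42


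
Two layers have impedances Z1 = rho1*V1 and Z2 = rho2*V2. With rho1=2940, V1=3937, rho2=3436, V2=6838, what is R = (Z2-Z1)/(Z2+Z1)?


Z1 = 2940 * 3937 = 11574780
Z2 = 3436 * 6838 = 23495368
R = (23495368 - 11574780) / (23495368 + 11574780) = 11920588 / 35070148 = 0.3399

0.3399


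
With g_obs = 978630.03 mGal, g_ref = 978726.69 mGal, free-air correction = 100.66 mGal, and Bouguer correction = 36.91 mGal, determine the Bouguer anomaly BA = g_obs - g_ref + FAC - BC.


BA = g_obs - g_ref + FAC - BC
= 978630.03 - 978726.69 + 100.66 - 36.91
= -32.91 mGal

-32.91


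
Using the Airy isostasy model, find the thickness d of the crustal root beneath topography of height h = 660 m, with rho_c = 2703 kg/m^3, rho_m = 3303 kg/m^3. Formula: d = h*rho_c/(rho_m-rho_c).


rho_m - rho_c = 3303 - 2703 = 600
d = 660 * 2703 / 600
= 1783980 / 600
= 2973.3 m

2973.3


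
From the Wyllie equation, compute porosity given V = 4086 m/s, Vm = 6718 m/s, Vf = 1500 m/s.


1/V - 1/Vm = 1/4086 - 1/6718 = 9.588e-05
1/Vf - 1/Vm = 1/1500 - 1/6718 = 0.00051781
phi = 9.588e-05 / 0.00051781 = 0.1852

0.1852


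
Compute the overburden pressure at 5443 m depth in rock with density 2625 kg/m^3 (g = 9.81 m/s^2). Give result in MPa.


P = rho * g * z / 1e6
= 2625 * 9.81 * 5443 / 1e6
= 140164053.75 / 1e6
= 140.1641 MPa

140.1641


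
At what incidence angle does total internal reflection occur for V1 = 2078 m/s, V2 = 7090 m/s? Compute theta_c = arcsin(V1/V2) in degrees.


V1/V2 = 2078/7090 = 0.293089
theta_c = arcsin(0.293089) = 17.043 degrees

17.043


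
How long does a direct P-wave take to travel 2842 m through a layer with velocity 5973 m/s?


t = x / V
= 2842 / 5973
= 0.4758 s

0.4758


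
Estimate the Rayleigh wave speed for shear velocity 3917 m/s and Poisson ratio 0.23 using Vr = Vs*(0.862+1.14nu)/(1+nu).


Numerator factor = 0.862 + 1.14*0.23 = 1.1242
Denominator = 1 + 0.23 = 1.23
Vr = 3917 * 1.1242 / 1.23 = 3580.07 m/s

3580.07


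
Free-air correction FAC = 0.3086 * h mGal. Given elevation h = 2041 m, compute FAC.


FAC = 0.3086 * h
= 0.3086 * 2041
= 629.8526 mGal

629.8526


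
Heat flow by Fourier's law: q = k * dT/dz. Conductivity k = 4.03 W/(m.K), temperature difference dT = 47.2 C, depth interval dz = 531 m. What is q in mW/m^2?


q = k * dT / dz * 1000
= 4.03 * 47.2 / 531 * 1000
= 0.358222 * 1000
= 358.2222 mW/m^2

358.2222


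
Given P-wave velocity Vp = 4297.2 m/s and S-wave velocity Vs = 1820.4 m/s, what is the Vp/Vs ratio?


Vp/Vs = 4297.2 / 1820.4
= 2.3606

2.3606


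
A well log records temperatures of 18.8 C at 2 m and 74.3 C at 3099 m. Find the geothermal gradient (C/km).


dT = 74.3 - 18.8 = 55.5 C
dz = 3099 - 2 = 3097 m
gradient = dT/dz * 1000 = 55.5/3097 * 1000 = 17.9206 C/km

17.9206


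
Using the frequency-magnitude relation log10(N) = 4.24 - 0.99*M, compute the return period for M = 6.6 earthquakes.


log10(N) = 4.24 - 0.99*6.6 = -2.294
N = 10^-2.294 = 0.005082
T = 1/N = 1/0.005082 = 196.7886 years

196.7886


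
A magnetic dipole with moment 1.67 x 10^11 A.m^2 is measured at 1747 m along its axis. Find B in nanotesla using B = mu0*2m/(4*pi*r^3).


m = 1.67 x 10^11 = 167000000000 A.m^2
2m = 334000000000 A.m^2
r^3 = 1747^3 = 5331859723
B = (4pi*10^-7) * 334000000000 / (4*pi * 5331859723) * 1e9
= 419716.77852 / 67002125342.99 * 1e9
= 6264.2308 nT

6264.2308


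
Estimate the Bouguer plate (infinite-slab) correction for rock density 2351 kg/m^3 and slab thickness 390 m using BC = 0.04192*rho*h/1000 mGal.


BC = 0.04192 * rho * h / 1000
= 0.04192 * 2351 * 390 / 1000
= 38.436 mGal

38.436


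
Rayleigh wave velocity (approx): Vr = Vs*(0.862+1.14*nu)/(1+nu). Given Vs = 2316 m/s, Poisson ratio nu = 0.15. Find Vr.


Numerator factor = 0.862 + 1.14*0.15 = 1.033
Denominator = 1 + 0.15 = 1.15
Vr = 2316 * 1.033 / 1.15 = 2080.37 m/s

2080.37


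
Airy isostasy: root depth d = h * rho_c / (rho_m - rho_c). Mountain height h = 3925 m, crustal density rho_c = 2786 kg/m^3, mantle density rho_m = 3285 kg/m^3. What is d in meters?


rho_m - rho_c = 3285 - 2786 = 499
d = 3925 * 2786 / 499
= 10935050 / 499
= 21913.93 m

21913.93


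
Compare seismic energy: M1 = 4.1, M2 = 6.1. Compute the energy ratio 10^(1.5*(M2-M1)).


M2 - M1 = 6.1 - 4.1 = 2.0
1.5 * 2.0 = 3.0
ratio = 10^3.0 = 1000.0

1000.0


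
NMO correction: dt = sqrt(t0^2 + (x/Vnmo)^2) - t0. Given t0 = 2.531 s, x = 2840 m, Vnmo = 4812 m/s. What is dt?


x/Vnmo = 2840/4812 = 0.590191
(x/Vnmo)^2 = 0.348326
t0^2 = 6.405961
sqrt(6.405961 + 0.348326) = 2.598901
dt = 2.598901 - 2.531 = 0.067901

0.067901


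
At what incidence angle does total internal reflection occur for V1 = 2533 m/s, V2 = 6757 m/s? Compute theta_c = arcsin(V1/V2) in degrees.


V1/V2 = 2533/6757 = 0.374871
theta_c = arcsin(0.374871) = 22.0163 degrees

22.0163


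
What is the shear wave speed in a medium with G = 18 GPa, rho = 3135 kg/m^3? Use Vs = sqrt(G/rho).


Convert G to Pa: G = 18e9 Pa
Compute G/rho = 18e9 / 3135 = 5741626.7943
Vs = sqrt(5741626.7943) = 2396.17 m/s

2396.17


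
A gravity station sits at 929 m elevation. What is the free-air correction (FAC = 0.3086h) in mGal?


FAC = 0.3086 * h
= 0.3086 * 929
= 286.6894 mGal

286.6894


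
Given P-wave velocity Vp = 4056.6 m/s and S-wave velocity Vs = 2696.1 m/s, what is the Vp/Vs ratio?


Vp/Vs = 4056.6 / 2696.1
= 1.5046

1.5046


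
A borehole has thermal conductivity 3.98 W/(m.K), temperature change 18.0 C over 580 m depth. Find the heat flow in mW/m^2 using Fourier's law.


q = k * dT / dz * 1000
= 3.98 * 18.0 / 580 * 1000
= 0.123517 * 1000
= 123.5172 mW/m^2

123.5172


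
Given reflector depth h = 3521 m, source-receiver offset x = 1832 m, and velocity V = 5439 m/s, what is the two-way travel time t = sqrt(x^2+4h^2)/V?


x^2 + 4h^2 = 1832^2 + 4*3521^2 = 3356224 + 49589764 = 52945988
sqrt(52945988) = 7276.3994
t = 7276.3994 / 5439 = 1.3378 s

1.3378


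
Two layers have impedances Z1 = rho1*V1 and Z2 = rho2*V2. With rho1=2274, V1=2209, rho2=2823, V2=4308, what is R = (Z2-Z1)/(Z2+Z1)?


Z1 = 2274 * 2209 = 5023266
Z2 = 2823 * 4308 = 12161484
R = (12161484 - 5023266) / (12161484 + 5023266) = 7138218 / 17184750 = 0.4154

0.4154


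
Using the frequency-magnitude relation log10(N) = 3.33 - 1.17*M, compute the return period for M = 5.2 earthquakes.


log10(N) = 3.33 - 1.17*5.2 = -2.754
N = 10^-2.754 = 0.001762
T = 1/N = 1/0.001762 = 567.5446 years

567.5446


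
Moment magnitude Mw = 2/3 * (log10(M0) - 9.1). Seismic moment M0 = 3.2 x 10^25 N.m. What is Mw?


log10(M0) = log10(3.2 x 10^25) = 25.5051
Mw = 2/3 * (25.5051 - 9.1)
= 2/3 * 16.4051
= 10.94

10.94


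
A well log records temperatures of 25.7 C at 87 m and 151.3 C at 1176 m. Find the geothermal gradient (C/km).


dT = 151.3 - 25.7 = 125.6 C
dz = 1176 - 87 = 1089 m
gradient = dT/dz * 1000 = 125.6/1089 * 1000 = 115.3352 C/km

115.3352


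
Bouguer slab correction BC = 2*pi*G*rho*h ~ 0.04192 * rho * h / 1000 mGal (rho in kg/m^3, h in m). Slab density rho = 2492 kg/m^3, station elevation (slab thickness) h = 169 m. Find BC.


BC = 0.04192 * rho * h / 1000
= 0.04192 * 2492 * 169 / 1000
= 17.6545 mGal

17.6545


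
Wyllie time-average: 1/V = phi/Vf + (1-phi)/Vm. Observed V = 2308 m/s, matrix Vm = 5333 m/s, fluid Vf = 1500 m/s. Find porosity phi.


1/V - 1/Vm = 1/2308 - 1/5333 = 0.00024576
1/Vf - 1/Vm = 1/1500 - 1/5333 = 0.00047915
phi = 0.00024576 / 0.00047915 = 0.5129

0.5129


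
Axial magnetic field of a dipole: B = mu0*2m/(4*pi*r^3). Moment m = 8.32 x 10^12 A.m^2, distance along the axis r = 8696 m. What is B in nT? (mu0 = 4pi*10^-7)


m = 8.32 x 10^12 = 8320000000000 A.m^2
2m = 16640000000000 A.m^2
r^3 = 8696^3 = 657595137536
B = (4pi*10^-7) * 16640000000000 / (4*pi * 657595137536) * 1e9
= 20910440.702294 / 8263584212477.87 * 1e9
= 2530.4323 nT

2530.4323


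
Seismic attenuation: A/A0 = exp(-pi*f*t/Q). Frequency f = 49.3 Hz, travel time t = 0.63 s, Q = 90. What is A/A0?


pi*f*t/Q = pi*49.3*0.63/90 = 1.084164
A/A0 = exp(-1.084164) = 0.338185

0.338185


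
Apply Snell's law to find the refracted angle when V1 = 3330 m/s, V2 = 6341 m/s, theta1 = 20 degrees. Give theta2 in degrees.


sin(theta1) = sin(20 deg) = 0.34202
sin(theta2) = V2/V1 * sin(theta1) = 6341/3330 * 0.34202 = 0.651276
theta2 = arcsin(0.651276) = 40.6379 degrees

40.6379


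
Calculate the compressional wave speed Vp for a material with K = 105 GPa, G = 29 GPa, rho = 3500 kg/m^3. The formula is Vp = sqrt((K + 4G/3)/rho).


First compute the effective modulus:
K + 4G/3 = 105e9 + 4*29e9/3 = 143666666666.67 Pa
Then divide by density:
143666666666.67 / 3500 = 41047619.0476 Pa/(kg/m^3)
Take the square root:
Vp = sqrt(41047619.0476) = 6406.84 m/s

6406.84


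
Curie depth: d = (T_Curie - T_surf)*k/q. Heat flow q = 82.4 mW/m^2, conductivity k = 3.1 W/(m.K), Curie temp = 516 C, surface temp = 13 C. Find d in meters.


T_Curie - T_surf = 516 - 13 = 503 C
Convert q to W/m^2: 82.4 mW/m^2 = 0.0824 W/m^2
d = 503 * 3.1 / 0.0824 = 18923.54 m

18923.54


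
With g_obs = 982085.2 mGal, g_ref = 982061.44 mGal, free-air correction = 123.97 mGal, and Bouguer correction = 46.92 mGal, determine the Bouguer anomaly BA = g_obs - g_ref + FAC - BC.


BA = g_obs - g_ref + FAC - BC
= 982085.2 - 982061.44 + 123.97 - 46.92
= 100.81 mGal

100.81


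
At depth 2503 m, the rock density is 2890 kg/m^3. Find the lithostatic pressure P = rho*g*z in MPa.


P = rho * g * z / 1e6
= 2890 * 9.81 * 2503 / 1e6
= 70962302.7 / 1e6
= 70.9623 MPa

70.9623


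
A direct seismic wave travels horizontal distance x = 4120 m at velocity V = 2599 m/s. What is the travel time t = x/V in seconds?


t = x / V
= 4120 / 2599
= 1.5852 s

1.5852


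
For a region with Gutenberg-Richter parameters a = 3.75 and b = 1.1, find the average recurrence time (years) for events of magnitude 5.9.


log10(N) = 3.75 - 1.1*5.9 = -2.74
N = 10^-2.74 = 0.00182
T = 1/N = 1/0.00182 = 549.5409 years

549.5409


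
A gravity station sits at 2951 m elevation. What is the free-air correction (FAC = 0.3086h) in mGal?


FAC = 0.3086 * h
= 0.3086 * 2951
= 910.6786 mGal

910.6786


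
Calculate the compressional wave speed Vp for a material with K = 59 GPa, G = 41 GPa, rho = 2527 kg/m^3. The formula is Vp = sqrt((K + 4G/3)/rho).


First compute the effective modulus:
K + 4G/3 = 59e9 + 4*41e9/3 = 113666666666.67 Pa
Then divide by density:
113666666666.67 / 2527 = 44980873.2357 Pa/(kg/m^3)
Take the square root:
Vp = sqrt(44980873.2357) = 6706.78 m/s

6706.78


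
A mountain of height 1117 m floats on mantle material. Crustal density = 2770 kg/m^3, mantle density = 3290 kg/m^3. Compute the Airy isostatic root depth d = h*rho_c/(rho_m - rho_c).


rho_m - rho_c = 3290 - 2770 = 520
d = 1117 * 2770 / 520
= 3094090 / 520
= 5950.17 m

5950.17


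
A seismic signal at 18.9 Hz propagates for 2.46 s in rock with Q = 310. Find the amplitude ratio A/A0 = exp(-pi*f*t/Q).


pi*f*t/Q = pi*18.9*2.46/310 = 0.471178
A/A0 = exp(-0.471178) = 0.624266

0.624266


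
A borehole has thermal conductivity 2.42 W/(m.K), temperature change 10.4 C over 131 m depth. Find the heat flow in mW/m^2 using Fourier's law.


q = k * dT / dz * 1000
= 2.42 * 10.4 / 131 * 1000
= 0.192122 * 1000
= 192.1221 mW/m^2

192.1221


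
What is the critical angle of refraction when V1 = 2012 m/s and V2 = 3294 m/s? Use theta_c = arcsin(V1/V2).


V1/V2 = 2012/3294 = 0.610808
theta_c = arcsin(0.610808) = 37.6479 degrees

37.6479


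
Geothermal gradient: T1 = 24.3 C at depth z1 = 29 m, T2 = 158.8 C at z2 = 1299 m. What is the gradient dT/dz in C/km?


dT = 158.8 - 24.3 = 134.5 C
dz = 1299 - 29 = 1270 m
gradient = dT/dz * 1000 = 134.5/1270 * 1000 = 105.9055 C/km

105.9055


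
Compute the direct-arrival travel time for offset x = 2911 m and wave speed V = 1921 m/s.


t = x / V
= 2911 / 1921
= 1.5154 s

1.5154


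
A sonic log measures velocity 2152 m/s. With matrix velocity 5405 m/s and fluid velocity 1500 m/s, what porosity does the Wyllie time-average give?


1/V - 1/Vm = 1/2152 - 1/5405 = 0.00027967
1/Vf - 1/Vm = 1/1500 - 1/5405 = 0.00048165
phi = 0.00027967 / 0.00048165 = 0.5806

0.5806


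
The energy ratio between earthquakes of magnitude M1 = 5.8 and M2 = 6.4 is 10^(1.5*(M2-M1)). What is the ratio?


M2 - M1 = 6.4 - 5.8 = 0.6
1.5 * 0.6 = 0.9
ratio = 10^0.9 = 7.94

7.94


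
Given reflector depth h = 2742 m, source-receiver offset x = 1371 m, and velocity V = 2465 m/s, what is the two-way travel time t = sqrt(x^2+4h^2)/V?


x^2 + 4h^2 = 1371^2 + 4*2742^2 = 1879641 + 30074256 = 31953897
sqrt(31953897) = 5652.7778
t = 5652.7778 / 2465 = 2.2932 s

2.2932


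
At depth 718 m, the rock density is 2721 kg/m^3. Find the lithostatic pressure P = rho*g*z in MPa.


P = rho * g * z / 1e6
= 2721 * 9.81 * 718 / 1e6
= 19165581.18 / 1e6
= 19.1656 MPa

19.1656


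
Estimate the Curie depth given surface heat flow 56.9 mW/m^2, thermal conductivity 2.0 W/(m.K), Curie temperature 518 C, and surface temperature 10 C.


T_Curie - T_surf = 518 - 10 = 508 C
Convert q to W/m^2: 56.9 mW/m^2 = 0.0569 W/m^2
d = 508 * 2.0 / 0.0569 = 17855.89 m

17855.89


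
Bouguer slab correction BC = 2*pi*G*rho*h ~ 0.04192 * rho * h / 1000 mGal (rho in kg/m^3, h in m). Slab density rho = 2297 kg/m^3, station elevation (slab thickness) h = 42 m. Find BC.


BC = 0.04192 * rho * h / 1000
= 0.04192 * 2297 * 42 / 1000
= 4.0442 mGal

4.0442


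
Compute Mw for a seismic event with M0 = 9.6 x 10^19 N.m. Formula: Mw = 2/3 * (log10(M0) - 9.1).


log10(M0) = log10(9.6 x 10^19) = 19.9823
Mw = 2/3 * (19.9823 - 9.1)
= 2/3 * 10.8823
= 7.25

7.25


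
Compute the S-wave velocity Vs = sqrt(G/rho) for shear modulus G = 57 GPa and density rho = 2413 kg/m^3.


Convert G to Pa: G = 57e9 Pa
Compute G/rho = 57e9 / 2413 = 23622047.2441
Vs = sqrt(23622047.2441) = 4860.25 m/s

4860.25


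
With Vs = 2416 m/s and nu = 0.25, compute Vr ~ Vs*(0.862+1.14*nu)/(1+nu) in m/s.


Numerator factor = 0.862 + 1.14*0.25 = 1.147
Denominator = 1 + 0.25 = 1.25
Vr = 2416 * 1.147 / 1.25 = 2216.92 m/s

2216.92


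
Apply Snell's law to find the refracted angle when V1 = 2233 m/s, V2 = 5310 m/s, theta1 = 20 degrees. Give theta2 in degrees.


sin(theta1) = sin(20 deg) = 0.34202
sin(theta2) = V2/V1 * sin(theta1) = 5310/2233 * 0.34202 = 0.813313
theta2 = arcsin(0.813313) = 54.4209 degrees

54.4209


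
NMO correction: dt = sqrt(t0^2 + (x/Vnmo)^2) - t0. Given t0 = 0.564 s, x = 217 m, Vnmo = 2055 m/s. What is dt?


x/Vnmo = 217/2055 = 0.105596
(x/Vnmo)^2 = 0.011151
t0^2 = 0.318096
sqrt(0.318096 + 0.011151) = 0.5738
dt = 0.5738 - 0.564 = 0.0098

0.0098


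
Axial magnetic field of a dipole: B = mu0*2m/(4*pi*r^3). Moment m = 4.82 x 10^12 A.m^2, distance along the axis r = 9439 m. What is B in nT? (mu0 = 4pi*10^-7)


m = 4.82 x 10^12 = 4820000000000 A.m^2
2m = 9640000000000 A.m^2
r^3 = 9439^3 = 840965071519
B = (4pi*10^-7) * 9640000000000 / (4*pi * 840965071519) * 1e9
= 12113981.272242 / 10567878762438.82 * 1e9
= 1146.3021 nT

1146.3021


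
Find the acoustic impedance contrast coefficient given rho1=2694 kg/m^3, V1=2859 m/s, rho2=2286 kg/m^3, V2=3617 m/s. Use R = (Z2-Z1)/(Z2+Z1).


Z1 = 2694 * 2859 = 7702146
Z2 = 2286 * 3617 = 8268462
R = (8268462 - 7702146) / (8268462 + 7702146) = 566316 / 15970608 = 0.0355

0.0355


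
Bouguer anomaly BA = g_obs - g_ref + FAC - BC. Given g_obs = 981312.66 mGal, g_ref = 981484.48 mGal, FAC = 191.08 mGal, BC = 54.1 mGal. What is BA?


BA = g_obs - g_ref + FAC - BC
= 981312.66 - 981484.48 + 191.08 - 54.1
= -34.84 mGal

-34.84


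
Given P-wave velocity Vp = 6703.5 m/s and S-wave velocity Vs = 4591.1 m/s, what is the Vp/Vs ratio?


Vp/Vs = 6703.5 / 4591.1
= 1.4601

1.4601


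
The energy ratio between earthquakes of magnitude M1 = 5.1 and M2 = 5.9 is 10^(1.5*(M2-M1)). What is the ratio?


M2 - M1 = 5.9 - 5.1 = 0.8
1.5 * 0.8 = 1.2
ratio = 10^1.2 = 15.85

15.85


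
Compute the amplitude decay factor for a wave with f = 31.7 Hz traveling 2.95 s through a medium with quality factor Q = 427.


pi*f*t/Q = pi*31.7*2.95/427 = 0.688024
A/A0 = exp(-0.688024) = 0.502568

0.502568


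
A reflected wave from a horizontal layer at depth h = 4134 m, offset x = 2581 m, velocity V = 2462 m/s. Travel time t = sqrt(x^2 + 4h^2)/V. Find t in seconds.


x^2 + 4h^2 = 2581^2 + 4*4134^2 = 6661561 + 68359824 = 75021385
sqrt(75021385) = 8661.4886
t = 8661.4886 / 2462 = 3.5181 s

3.5181


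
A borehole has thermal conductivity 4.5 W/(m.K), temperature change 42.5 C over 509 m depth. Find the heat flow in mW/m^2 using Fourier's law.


q = k * dT / dz * 1000
= 4.5 * 42.5 / 509 * 1000
= 0.375737 * 1000
= 375.7367 mW/m^2

375.7367


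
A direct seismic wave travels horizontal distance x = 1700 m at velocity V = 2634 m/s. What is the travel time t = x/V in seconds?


t = x / V
= 1700 / 2634
= 0.6454 s

0.6454


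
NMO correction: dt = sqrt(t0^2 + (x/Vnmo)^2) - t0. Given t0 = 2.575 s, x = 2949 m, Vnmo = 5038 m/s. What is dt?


x/Vnmo = 2949/5038 = 0.585351
(x/Vnmo)^2 = 0.342636
t0^2 = 6.630625
sqrt(6.630625 + 0.342636) = 2.640693
dt = 2.640693 - 2.575 = 0.065693

0.065693


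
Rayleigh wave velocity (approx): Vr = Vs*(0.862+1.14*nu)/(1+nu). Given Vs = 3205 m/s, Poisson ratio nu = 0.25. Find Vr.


Numerator factor = 0.862 + 1.14*0.25 = 1.147
Denominator = 1 + 0.25 = 1.25
Vr = 3205 * 1.147 / 1.25 = 2940.91 m/s

2940.91


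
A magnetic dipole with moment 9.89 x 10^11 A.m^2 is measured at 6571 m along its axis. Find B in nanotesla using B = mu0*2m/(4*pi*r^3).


m = 9.89 x 10^11 = 989000000000 A.m^2
2m = 1978000000000 A.m^2
r^3 = 6571^3 = 283722907411
B = (4pi*10^-7) * 1978000000000 / (4*pi * 283722907411) * 1e9
= 2485628.10752 / 3565367206310.14 * 1e9
= 697.1591 nT

697.1591


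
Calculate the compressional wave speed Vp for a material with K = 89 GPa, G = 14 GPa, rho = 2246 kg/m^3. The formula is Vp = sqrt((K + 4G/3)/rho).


First compute the effective modulus:
K + 4G/3 = 89e9 + 4*14e9/3 = 107666666666.67 Pa
Then divide by density:
107666666666.67 / 2246 = 47937073.3155 Pa/(kg/m^3)
Take the square root:
Vp = sqrt(47937073.3155) = 6923.66 m/s

6923.66


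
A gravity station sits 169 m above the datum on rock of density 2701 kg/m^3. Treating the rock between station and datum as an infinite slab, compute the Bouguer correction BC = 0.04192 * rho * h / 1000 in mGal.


BC = 0.04192 * rho * h / 1000
= 0.04192 * 2701 * 169 / 1000
= 19.1352 mGal

19.1352


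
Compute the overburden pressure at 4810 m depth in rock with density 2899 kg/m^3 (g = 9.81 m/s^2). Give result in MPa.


P = rho * g * z / 1e6
= 2899 * 9.81 * 4810 / 1e6
= 136792503.9 / 1e6
= 136.7925 MPa

136.7925


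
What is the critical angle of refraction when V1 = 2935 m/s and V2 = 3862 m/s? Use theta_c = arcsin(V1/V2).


V1/V2 = 2935/3862 = 0.759969
theta_c = arcsin(0.759969) = 49.4615 degrees

49.4615


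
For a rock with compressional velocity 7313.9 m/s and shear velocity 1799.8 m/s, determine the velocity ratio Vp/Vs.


Vp/Vs = 7313.9 / 1799.8
= 4.0637

4.0637


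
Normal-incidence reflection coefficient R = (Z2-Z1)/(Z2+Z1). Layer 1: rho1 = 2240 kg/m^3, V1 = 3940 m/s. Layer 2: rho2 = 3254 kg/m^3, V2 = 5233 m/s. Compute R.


Z1 = 2240 * 3940 = 8825600
Z2 = 3254 * 5233 = 17028182
R = (17028182 - 8825600) / (17028182 + 8825600) = 8202582 / 25853782 = 0.3173

0.3173


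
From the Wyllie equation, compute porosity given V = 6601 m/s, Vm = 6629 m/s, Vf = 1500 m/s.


1/V - 1/Vm = 1/6601 - 1/6629 = 6.4e-07
1/Vf - 1/Vm = 1/1500 - 1/6629 = 0.00051581
phi = 6.4e-07 / 0.00051581 = 0.0012

0.0012


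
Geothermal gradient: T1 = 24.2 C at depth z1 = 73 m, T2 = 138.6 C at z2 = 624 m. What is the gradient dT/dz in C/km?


dT = 138.6 - 24.2 = 114.4 C
dz = 624 - 73 = 551 m
gradient = dT/dz * 1000 = 114.4/551 * 1000 = 207.6225 C/km

207.6225


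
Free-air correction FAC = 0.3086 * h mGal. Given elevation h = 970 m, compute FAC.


FAC = 0.3086 * h
= 0.3086 * 970
= 299.342 mGal

299.342


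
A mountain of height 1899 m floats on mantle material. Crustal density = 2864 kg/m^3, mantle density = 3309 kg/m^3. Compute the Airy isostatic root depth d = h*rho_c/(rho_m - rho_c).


rho_m - rho_c = 3309 - 2864 = 445
d = 1899 * 2864 / 445
= 5438736 / 445
= 12221.88 m

12221.88


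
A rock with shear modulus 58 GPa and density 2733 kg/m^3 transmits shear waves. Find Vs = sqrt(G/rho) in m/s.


Convert G to Pa: G = 58e9 Pa
Compute G/rho = 58e9 / 2733 = 21222100.2561
Vs = sqrt(21222100.2561) = 4606.75 m/s

4606.75


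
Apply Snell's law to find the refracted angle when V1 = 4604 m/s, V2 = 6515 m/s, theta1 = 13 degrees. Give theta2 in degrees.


sin(theta1) = sin(13 deg) = 0.224951
sin(theta2) = V2/V1 * sin(theta1) = 6515/4604 * 0.224951 = 0.318322
theta2 = arcsin(0.318322) = 18.5615 degrees

18.5615


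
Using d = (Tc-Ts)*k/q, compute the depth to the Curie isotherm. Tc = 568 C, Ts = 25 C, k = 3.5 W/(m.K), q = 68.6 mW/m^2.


T_Curie - T_surf = 568 - 25 = 543 C
Convert q to W/m^2: 68.6 mW/m^2 = 0.0686 W/m^2
d = 543 * 3.5 / 0.0686 = 27704.08 m

27704.08


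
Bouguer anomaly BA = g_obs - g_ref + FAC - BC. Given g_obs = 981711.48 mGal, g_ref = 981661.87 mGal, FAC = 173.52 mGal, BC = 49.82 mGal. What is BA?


BA = g_obs - g_ref + FAC - BC
= 981711.48 - 981661.87 + 173.52 - 49.82
= 173.31 mGal

173.31


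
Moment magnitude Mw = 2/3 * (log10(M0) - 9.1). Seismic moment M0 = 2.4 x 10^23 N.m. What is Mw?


log10(M0) = log10(2.4 x 10^23) = 23.3802
Mw = 2/3 * (23.3802 - 9.1)
= 2/3 * 14.2802
= 9.52

9.52


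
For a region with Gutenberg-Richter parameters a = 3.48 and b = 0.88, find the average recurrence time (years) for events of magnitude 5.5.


log10(N) = 3.48 - 0.88*5.5 = -1.36
N = 10^-1.36 = 0.043652
T = 1/N = 1/0.043652 = 22.9087 years

22.9087


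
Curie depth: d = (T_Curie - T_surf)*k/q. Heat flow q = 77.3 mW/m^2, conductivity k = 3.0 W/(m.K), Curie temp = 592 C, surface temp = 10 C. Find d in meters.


T_Curie - T_surf = 592 - 10 = 582 C
Convert q to W/m^2: 77.3 mW/m^2 = 0.0773 W/m^2
d = 582 * 3.0 / 0.0773 = 22587.32 m

22587.32


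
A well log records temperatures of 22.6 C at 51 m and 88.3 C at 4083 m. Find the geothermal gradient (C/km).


dT = 88.3 - 22.6 = 65.7 C
dz = 4083 - 51 = 4032 m
gradient = dT/dz * 1000 = 65.7/4032 * 1000 = 16.2946 C/km

16.2946


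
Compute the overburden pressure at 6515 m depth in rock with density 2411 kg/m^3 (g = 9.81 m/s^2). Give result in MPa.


P = rho * g * z / 1e6
= 2411 * 9.81 * 6515 / 1e6
= 154092193.65 / 1e6
= 154.0922 MPa

154.0922


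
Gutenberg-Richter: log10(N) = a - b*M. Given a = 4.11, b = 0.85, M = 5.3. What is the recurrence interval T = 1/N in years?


log10(N) = 4.11 - 0.85*5.3 = -0.395
N = 10^-0.395 = 0.402717
T = 1/N = 1/0.402717 = 2.4831 years

2.4831


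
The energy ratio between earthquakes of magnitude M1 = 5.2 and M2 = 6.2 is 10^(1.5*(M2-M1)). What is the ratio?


M2 - M1 = 6.2 - 5.2 = 1.0
1.5 * 1.0 = 1.5
ratio = 10^1.5 = 31.62

31.62


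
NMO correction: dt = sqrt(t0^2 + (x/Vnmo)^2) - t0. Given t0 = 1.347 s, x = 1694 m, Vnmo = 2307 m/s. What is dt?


x/Vnmo = 1694/2307 = 0.734287
(x/Vnmo)^2 = 0.539177
t0^2 = 1.814409
sqrt(1.814409 + 0.539177) = 1.53414
dt = 1.53414 - 1.347 = 0.18714

0.18714


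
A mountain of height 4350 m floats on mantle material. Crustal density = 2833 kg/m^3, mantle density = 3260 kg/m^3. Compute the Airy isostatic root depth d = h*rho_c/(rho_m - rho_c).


rho_m - rho_c = 3260 - 2833 = 427
d = 4350 * 2833 / 427
= 12323550 / 427
= 28860.77 m

28860.77


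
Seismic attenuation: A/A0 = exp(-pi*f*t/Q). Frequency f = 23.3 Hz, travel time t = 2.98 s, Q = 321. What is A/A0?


pi*f*t/Q = pi*23.3*2.98/321 = 0.679543
A/A0 = exp(-0.679543) = 0.506849

0.506849


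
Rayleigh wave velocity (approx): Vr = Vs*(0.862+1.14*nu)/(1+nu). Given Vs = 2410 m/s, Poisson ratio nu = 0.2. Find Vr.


Numerator factor = 0.862 + 1.14*0.2 = 1.09
Denominator = 1 + 0.2 = 1.2
Vr = 2410 * 1.09 / 1.2 = 2189.08 m/s

2189.08


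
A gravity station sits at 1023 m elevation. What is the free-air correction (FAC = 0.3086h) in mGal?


FAC = 0.3086 * h
= 0.3086 * 1023
= 315.6978 mGal

315.6978


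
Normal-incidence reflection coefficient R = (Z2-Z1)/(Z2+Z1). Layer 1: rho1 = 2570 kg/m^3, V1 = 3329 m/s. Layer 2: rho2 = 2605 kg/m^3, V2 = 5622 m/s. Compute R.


Z1 = 2570 * 3329 = 8555530
Z2 = 2605 * 5622 = 14645310
R = (14645310 - 8555530) / (14645310 + 8555530) = 6089780 / 23200840 = 0.2625

0.2625


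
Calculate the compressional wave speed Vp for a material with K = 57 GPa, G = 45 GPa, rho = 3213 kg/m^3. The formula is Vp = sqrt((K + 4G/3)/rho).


First compute the effective modulus:
K + 4G/3 = 57e9 + 4*45e9/3 = 117000000000.0 Pa
Then divide by density:
117000000000.0 / 3213 = 36414565.8263 Pa/(kg/m^3)
Take the square root:
Vp = sqrt(36414565.8263) = 6034.45 m/s

6034.45


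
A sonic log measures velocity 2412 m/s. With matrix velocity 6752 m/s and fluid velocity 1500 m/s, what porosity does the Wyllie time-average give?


1/V - 1/Vm = 1/2412 - 1/6752 = 0.00026649
1/Vf - 1/Vm = 1/1500 - 1/6752 = 0.00051856
phi = 0.00026649 / 0.00051856 = 0.5139

0.5139


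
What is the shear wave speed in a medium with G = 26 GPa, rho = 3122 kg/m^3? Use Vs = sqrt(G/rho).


Convert G to Pa: G = 26e9 Pa
Compute G/rho = 26e9 / 3122 = 8327994.8751
Vs = sqrt(8327994.8751) = 2885.83 m/s

2885.83


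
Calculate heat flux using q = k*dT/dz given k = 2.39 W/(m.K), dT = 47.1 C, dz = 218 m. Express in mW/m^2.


q = k * dT / dz * 1000
= 2.39 * 47.1 / 218 * 1000
= 0.516372 * 1000
= 516.3716 mW/m^2

516.3716


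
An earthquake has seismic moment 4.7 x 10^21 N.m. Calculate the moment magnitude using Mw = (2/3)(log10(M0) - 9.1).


log10(M0) = log10(4.7 x 10^21) = 21.6721
Mw = 2/3 * (21.6721 - 9.1)
= 2/3 * 12.5721
= 8.38

8.38


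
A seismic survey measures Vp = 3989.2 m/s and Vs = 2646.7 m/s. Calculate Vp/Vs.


Vp/Vs = 3989.2 / 2646.7
= 1.5072

1.5072


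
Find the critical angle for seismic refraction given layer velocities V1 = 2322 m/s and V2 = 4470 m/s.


V1/V2 = 2322/4470 = 0.519463
theta_c = arcsin(0.519463) = 31.2962 degrees

31.2962


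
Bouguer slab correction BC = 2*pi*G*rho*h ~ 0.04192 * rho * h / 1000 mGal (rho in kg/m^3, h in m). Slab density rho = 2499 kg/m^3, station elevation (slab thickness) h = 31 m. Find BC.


BC = 0.04192 * rho * h / 1000
= 0.04192 * 2499 * 31 / 1000
= 3.2475 mGal

3.2475


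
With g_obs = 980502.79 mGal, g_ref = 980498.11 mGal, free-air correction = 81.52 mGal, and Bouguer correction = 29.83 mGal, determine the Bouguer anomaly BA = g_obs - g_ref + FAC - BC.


BA = g_obs - g_ref + FAC - BC
= 980502.79 - 980498.11 + 81.52 - 29.83
= 56.37 mGal

56.37


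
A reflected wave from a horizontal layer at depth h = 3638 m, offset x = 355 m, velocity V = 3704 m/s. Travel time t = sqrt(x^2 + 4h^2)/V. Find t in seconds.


x^2 + 4h^2 = 355^2 + 4*3638^2 = 126025 + 52940176 = 53066201
sqrt(53066201) = 7284.6552
t = 7284.6552 / 3704 = 1.9667 s

1.9667


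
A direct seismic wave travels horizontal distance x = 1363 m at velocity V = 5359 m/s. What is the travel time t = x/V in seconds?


t = x / V
= 1363 / 5359
= 0.2543 s

0.2543


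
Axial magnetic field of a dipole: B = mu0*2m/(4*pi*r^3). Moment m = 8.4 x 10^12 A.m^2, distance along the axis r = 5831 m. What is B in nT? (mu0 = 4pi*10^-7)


m = 8.4 x 10^12 = 8400000000000 A.m^2
2m = 16800000000000 A.m^2
r^3 = 5831^3 = 198257271191
B = (4pi*10^-7) * 16800000000000 / (4*pi * 198257271191) * 1e9
= 21111502.632123 / 2491374346777.62 * 1e9
= 8473.838 nT

8473.838


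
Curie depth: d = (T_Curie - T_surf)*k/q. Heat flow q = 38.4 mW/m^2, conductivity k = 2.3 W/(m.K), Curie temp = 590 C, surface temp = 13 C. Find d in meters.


T_Curie - T_surf = 590 - 13 = 577 C
Convert q to W/m^2: 38.4 mW/m^2 = 0.0384 W/m^2
d = 577 * 2.3 / 0.0384 = 34559.9 m

34559.9


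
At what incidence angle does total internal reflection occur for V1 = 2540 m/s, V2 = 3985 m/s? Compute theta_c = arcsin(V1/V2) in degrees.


V1/V2 = 2540/3985 = 0.63739
theta_c = arcsin(0.63739) = 39.5975 degrees

39.5975


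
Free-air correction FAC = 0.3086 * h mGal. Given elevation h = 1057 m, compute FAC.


FAC = 0.3086 * h
= 0.3086 * 1057
= 326.1902 mGal

326.1902


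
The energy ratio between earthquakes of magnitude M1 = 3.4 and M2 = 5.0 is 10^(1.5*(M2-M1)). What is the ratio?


M2 - M1 = 5.0 - 3.4 = 1.6
1.5 * 1.6 = 2.4
ratio = 10^2.4 = 251.19

251.19


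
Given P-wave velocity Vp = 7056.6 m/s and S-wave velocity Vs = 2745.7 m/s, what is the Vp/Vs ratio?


Vp/Vs = 7056.6 / 2745.7
= 2.5701

2.5701


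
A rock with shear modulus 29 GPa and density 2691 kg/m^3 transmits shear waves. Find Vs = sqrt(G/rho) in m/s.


Convert G to Pa: G = 29e9 Pa
Compute G/rho = 29e9 / 2691 = 10776662.9506
Vs = sqrt(10776662.9506) = 3282.78 m/s

3282.78


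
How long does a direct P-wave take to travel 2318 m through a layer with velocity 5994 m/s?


t = x / V
= 2318 / 5994
= 0.3867 s

0.3867


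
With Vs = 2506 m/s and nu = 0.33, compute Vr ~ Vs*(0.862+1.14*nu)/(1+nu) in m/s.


Numerator factor = 0.862 + 1.14*0.33 = 1.2382
Denominator = 1 + 0.33 = 1.33
Vr = 2506 * 1.2382 / 1.33 = 2333.03 m/s

2333.03


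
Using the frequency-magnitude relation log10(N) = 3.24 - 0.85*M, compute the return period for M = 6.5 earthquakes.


log10(N) = 3.24 - 0.85*6.5 = -2.285
N = 10^-2.285 = 0.005188
T = 1/N = 1/0.005188 = 192.7525 years

192.7525


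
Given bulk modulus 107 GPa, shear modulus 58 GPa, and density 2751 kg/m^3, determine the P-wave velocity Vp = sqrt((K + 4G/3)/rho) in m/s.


First compute the effective modulus:
K + 4G/3 = 107e9 + 4*58e9/3 = 184333333333.33 Pa
Then divide by density:
184333333333.33 / 2751 = 67005937.2349 Pa/(kg/m^3)
Take the square root:
Vp = sqrt(67005937.2349) = 8185.72 m/s

8185.72


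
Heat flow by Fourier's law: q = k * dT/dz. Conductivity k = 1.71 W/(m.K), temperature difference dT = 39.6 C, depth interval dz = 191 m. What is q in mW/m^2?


q = k * dT / dz * 1000
= 1.71 * 39.6 / 191 * 1000
= 0.354534 * 1000
= 354.534 mW/m^2

354.534


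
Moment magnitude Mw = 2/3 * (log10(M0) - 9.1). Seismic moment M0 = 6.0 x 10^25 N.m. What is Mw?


log10(M0) = log10(6.0 x 10^25) = 25.7782
Mw = 2/3 * (25.7782 - 9.1)
= 2/3 * 16.6782
= 11.12

11.12


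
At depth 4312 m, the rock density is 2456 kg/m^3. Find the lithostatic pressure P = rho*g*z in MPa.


P = rho * g * z / 1e6
= 2456 * 9.81 * 4312 / 1e6
= 103890568.32 / 1e6
= 103.8906 MPa

103.8906


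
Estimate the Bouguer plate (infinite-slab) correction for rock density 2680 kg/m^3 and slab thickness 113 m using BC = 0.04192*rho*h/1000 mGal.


BC = 0.04192 * rho * h / 1000
= 0.04192 * 2680 * 113 / 1000
= 12.6951 mGal

12.6951


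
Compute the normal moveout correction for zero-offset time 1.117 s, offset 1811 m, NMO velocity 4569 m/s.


x/Vnmo = 1811/4569 = 0.396367
(x/Vnmo)^2 = 0.157107
t0^2 = 1.247689
sqrt(1.247689 + 0.157107) = 1.185241
dt = 1.185241 - 1.117 = 0.068241

0.068241


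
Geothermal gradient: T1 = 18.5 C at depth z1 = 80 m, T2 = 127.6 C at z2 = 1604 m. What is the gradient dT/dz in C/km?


dT = 127.6 - 18.5 = 109.1 C
dz = 1604 - 80 = 1524 m
gradient = dT/dz * 1000 = 109.1/1524 * 1000 = 71.5879 C/km

71.5879


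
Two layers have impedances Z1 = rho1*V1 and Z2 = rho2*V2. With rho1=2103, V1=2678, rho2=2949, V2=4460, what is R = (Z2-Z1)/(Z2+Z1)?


Z1 = 2103 * 2678 = 5631834
Z2 = 2949 * 4460 = 13152540
R = (13152540 - 5631834) / (13152540 + 5631834) = 7520706 / 18784374 = 0.4004

0.4004


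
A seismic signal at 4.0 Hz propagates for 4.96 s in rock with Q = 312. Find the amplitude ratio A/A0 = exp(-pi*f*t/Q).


pi*f*t/Q = pi*4.0*4.96/312 = 0.199773
A/A0 = exp(-0.199773) = 0.818917

0.818917


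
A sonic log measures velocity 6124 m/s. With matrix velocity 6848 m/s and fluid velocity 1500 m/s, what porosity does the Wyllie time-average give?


1/V - 1/Vm = 1/6124 - 1/6848 = 1.726e-05
1/Vf - 1/Vm = 1/1500 - 1/6848 = 0.00052064
phi = 1.726e-05 / 0.00052064 = 0.0332

0.0332


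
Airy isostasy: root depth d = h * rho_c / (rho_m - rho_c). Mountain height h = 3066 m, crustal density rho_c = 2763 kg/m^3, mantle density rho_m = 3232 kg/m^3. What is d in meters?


rho_m - rho_c = 3232 - 2763 = 469
d = 3066 * 2763 / 469
= 8471358 / 469
= 18062.6 m

18062.6


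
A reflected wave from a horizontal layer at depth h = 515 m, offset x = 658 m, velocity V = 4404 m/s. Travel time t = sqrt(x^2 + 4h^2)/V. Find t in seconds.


x^2 + 4h^2 = 658^2 + 4*515^2 = 432964 + 1060900 = 1493864
sqrt(1493864) = 1222.2373
t = 1222.2373 / 4404 = 0.2775 s

0.2775


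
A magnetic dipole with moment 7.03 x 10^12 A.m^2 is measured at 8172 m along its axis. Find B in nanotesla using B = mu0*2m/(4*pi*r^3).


m = 7.03 x 10^12 = 7030000000000 A.m^2
2m = 14060000000000 A.m^2
r^3 = 8172^3 = 545739104448
B = (4pi*10^-7) * 14060000000000 / (4*pi * 545739104448) * 1e9
= 17668317.083789 / 6857959845242.04 * 1e9
= 2576.3226 nT

2576.3226


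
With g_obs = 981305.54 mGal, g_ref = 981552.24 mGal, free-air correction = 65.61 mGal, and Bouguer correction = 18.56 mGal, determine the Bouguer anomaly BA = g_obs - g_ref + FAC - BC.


BA = g_obs - g_ref + FAC - BC
= 981305.54 - 981552.24 + 65.61 - 18.56
= -199.65 mGal

-199.65


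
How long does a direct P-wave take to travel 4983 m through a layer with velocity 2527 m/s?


t = x / V
= 4983 / 2527
= 1.9719 s

1.9719


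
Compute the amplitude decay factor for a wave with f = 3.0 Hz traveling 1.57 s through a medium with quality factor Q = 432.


pi*f*t/Q = pi*3.0*1.57/432 = 0.034252
A/A0 = exp(-0.034252) = 0.966328

0.966328


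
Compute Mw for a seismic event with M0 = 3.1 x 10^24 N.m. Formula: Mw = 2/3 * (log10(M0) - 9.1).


log10(M0) = log10(3.1 x 10^24) = 24.4914
Mw = 2/3 * (24.4914 - 9.1)
= 2/3 * 15.3914
= 10.26

10.26


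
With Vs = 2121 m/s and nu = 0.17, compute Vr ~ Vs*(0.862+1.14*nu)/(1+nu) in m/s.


Numerator factor = 0.862 + 1.14*0.17 = 1.0558
Denominator = 1 + 0.17 = 1.17
Vr = 2121 * 1.0558 / 1.17 = 1913.98 m/s

1913.98


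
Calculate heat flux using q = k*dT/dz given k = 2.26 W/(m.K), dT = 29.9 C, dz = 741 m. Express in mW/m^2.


q = k * dT / dz * 1000
= 2.26 * 29.9 / 741 * 1000
= 0.091193 * 1000
= 91.193 mW/m^2

91.193


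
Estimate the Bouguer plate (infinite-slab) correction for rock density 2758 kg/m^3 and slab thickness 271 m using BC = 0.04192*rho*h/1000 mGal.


BC = 0.04192 * rho * h / 1000
= 0.04192 * 2758 * 271 / 1000
= 31.3318 mGal

31.3318


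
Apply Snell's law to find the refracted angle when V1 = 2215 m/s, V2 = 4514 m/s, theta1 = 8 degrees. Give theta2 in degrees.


sin(theta1) = sin(8 deg) = 0.139173
sin(theta2) = V2/V1 * sin(theta1) = 4514/2215 * 0.139173 = 0.283624
theta2 = arcsin(0.283624) = 16.4766 degrees

16.4766


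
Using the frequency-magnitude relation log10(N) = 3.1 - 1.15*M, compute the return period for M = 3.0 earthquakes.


log10(N) = 3.1 - 1.15*3.0 = -0.35
N = 10^-0.35 = 0.446684
T = 1/N = 1/0.446684 = 2.2387 years

2.2387


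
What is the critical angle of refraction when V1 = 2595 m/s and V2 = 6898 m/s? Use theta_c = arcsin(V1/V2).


V1/V2 = 2595/6898 = 0.376196
theta_c = arcsin(0.376196) = 22.0983 degrees

22.0983


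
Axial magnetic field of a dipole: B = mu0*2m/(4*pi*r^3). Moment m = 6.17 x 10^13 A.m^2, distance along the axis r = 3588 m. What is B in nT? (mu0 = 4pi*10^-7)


m = 6.17 x 10^13 = 61700000000000 A.m^2
2m = 123400000000000 A.m^2
r^3 = 3588^3 = 46190993472
B = (4pi*10^-7) * 123400000000000 / (4*pi * 46190993472) * 1e9
= 155069013.381192 / 580453143014.6 * 1e9
= 267151.6474 nT

267151.6474


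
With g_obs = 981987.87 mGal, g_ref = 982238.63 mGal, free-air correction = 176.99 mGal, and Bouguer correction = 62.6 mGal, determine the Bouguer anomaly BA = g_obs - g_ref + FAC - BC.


BA = g_obs - g_ref + FAC - BC
= 981987.87 - 982238.63 + 176.99 - 62.6
= -136.37 mGal

-136.37


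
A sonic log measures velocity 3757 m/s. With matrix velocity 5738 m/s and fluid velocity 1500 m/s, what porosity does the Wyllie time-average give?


1/V - 1/Vm = 1/3757 - 1/5738 = 9.189e-05
1/Vf - 1/Vm = 1/1500 - 1/5738 = 0.00049239
phi = 9.189e-05 / 0.00049239 = 0.1866

0.1866


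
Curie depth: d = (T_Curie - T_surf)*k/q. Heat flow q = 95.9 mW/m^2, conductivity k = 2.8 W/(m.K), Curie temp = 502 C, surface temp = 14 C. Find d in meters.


T_Curie - T_surf = 502 - 14 = 488 C
Convert q to W/m^2: 95.9 mW/m^2 = 0.0959 W/m^2
d = 488 * 2.8 / 0.0959 = 14248.18 m

14248.18


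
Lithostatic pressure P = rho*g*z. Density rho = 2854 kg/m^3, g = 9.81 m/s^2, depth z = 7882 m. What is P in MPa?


P = rho * g * z / 1e6
= 2854 * 9.81 * 7882 / 1e6
= 220678186.68 / 1e6
= 220.6782 MPa

220.6782


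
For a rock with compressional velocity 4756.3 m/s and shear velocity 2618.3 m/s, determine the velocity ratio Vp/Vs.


Vp/Vs = 4756.3 / 2618.3
= 1.8166

1.8166


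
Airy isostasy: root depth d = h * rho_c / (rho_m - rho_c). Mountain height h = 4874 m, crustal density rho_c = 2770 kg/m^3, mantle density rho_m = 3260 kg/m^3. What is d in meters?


rho_m - rho_c = 3260 - 2770 = 490
d = 4874 * 2770 / 490
= 13500980 / 490
= 27553.02 m

27553.02


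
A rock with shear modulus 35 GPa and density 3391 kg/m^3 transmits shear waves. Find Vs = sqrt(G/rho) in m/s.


Convert G to Pa: G = 35e9 Pa
Compute G/rho = 35e9 / 3391 = 10321439.1035
Vs = sqrt(10321439.1035) = 3212.7 m/s

3212.7


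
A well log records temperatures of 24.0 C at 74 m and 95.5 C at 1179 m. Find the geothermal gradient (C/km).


dT = 95.5 - 24.0 = 71.5 C
dz = 1179 - 74 = 1105 m
gradient = dT/dz * 1000 = 71.5/1105 * 1000 = 64.7059 C/km

64.7059


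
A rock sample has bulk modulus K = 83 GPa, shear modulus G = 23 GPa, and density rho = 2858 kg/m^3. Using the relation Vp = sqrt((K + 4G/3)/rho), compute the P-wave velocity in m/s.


First compute the effective modulus:
K + 4G/3 = 83e9 + 4*23e9/3 = 113666666666.67 Pa
Then divide by density:
113666666666.67 / 2858 = 39771401.9128 Pa/(kg/m^3)
Take the square root:
Vp = sqrt(39771401.9128) = 6306.46 m/s

6306.46


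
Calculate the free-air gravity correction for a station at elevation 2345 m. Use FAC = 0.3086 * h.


FAC = 0.3086 * h
= 0.3086 * 2345
= 723.667 mGal

723.667


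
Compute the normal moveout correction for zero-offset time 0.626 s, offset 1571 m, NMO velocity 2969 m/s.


x/Vnmo = 1571/2969 = 0.529134
(x/Vnmo)^2 = 0.279983
t0^2 = 0.391876
sqrt(0.391876 + 0.279983) = 0.81967
dt = 0.81967 - 0.626 = 0.19367

0.19367
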